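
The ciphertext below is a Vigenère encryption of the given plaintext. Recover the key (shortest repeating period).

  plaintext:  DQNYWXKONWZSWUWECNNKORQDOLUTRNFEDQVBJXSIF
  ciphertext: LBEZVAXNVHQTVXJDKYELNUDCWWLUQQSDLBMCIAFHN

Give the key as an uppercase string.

  i= 0: L-D =  8 → I
  i= 1: B-Q = 11 → L
  i= 2: E-N = 17 → R
  i= 3: Z-Y =  1 → B
  i= 4: V-W = 25 → Z
  i= 5: A-X =  3 → D
  i= 6: X-K = 13 → N
  i= 7: N-O = 25 → Z
  i= 8: V-N =  8 → I
  i= 9: H-W = 11 → L
  i=10: Q-Z = 17 → R
  i=11: T-S =  1 → B
  i=12: V-W = 25 → Z
  i=13: X-U =  3 → D
  i=14: J-W = 13 → N
  i=15: D-E = 25 → Z
  i=16: K-C =  8 → I
  i=17: Y-N = 11 → L
  i=18: E-N = 17 → R
  i=19: L-K =  1 → B
  i=20: N-O = 25 → Z
  i=21: U-R =  3 → D
  i=22: D-Q = 13 → N
  i=23: C-D = 25 → Z
  i=24: W-O =  8 → I
  i=25: W-L = 11 → L
  i=26: L-U = 17 → R
  i=27: U-T =  1 → B
  i=28: Q-R = 25 → Z
  i=29: Q-N =  3 → D
  i=30: S-F = 13 → N
  i=31: D-E = 25 → Z
  i=32: L-D =  8 → I
  i=33: B-Q = 11 → L
  i=34: M-V = 17 → R
  i=35: C-B =  1 → B
  i=36: I-J = 25 → Z
  i=37: A-X =  3 → D
  i=38: F-S = 13 → N
  i=39: H-I = 25 → Z
  i=40: N-F =  8 → I
  shifts repeat with period 8: ILRBZDNZ

ILRBZDNZ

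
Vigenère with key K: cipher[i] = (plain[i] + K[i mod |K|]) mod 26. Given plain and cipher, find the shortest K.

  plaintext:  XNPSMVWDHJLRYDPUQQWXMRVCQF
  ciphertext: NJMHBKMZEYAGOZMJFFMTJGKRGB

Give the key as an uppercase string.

  i= 0: N-X = 16 → Q
  i= 1: J-N = 22 → W
  i= 2: M-P = 23 → X
  i= 3: H-S = 15 → P
  i= 4: B-M = 15 → P
  i= 5: K-V = 15 → P
  i= 6: M-W = 16 → Q
  i= 7: Z-D = 22 → W
  i= 8: E-H = 23 → X
  i= 9: Y-J = 15 → P
  i=10: A-L = 15 → P
  i=11: G-R = 15 → P
  i=12: O-Y = 16 → Q
  i=13: Z-D = 22 → W
  i=14: M-P = 23 → X
  i=15: J-U = 15 → P
  i=16: F-Q = 15 → P
  i=17: F-Q = 15 → P
  i=18: M-W = 16 → Q
  i=19: T-X = 22 → W
  i=20: J-M = 23 → X
  i=21: G-R = 15 → P
  i=22: K-V = 15 → P
  i=23: R-C = 15 → P
  i=24: G-Q = 16 → Q
  i=25: B-F = 22 → W
  shifts repeat with period 6: QWXPPP

QWXPPP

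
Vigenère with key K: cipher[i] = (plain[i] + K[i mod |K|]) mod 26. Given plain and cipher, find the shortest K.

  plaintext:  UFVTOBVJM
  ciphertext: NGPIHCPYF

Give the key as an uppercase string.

TBUP

  i= 0: N-U = 19 → T
  i= 1: G-F =  1 → B
  i= 2: P-V = 20 → U
  i= 3: I-T = 15 → P
  i= 4: H-O = 19 → T
  i= 5: C-B =  1 → B
  i= 6: P-V = 20 → U
  i= 7: Y-J = 15 → P
  i= 8: F-M = 19 → T
  shifts repeat with period 4: TBUP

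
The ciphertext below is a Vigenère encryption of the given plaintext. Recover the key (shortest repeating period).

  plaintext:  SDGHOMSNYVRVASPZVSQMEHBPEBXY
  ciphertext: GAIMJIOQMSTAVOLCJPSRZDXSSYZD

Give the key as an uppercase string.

  i= 0: G-S = 14 → O
  i= 1: A-D = 23 → X
  i= 2: I-G =  2 → C
  i= 3: M-H =  5 → F
  i= 4: J-O = 21 → V
  i= 5: I-M = 22 → W
  i= 6: O-S = 22 → W
  i= 7: Q-N =  3 → D
  i= 8: M-Y = 14 → O
  i= 9: S-V = 23 → X
  i=10: T-R =  2 → C
  i=11: A-V =  5 → F
  i=12: V-A = 21 → V
  i=13: O-S = 22 → W
  i=14: L-P = 22 → W
  i=15: C-Z =  3 → D
  i=16: J-V = 14 → O
  i=17: P-S = 23 → X
  i=18: S-Q =  2 → C
  i=19: R-M =  5 → F
  i=20: Z-E = 21 → V
  i=21: D-H = 22 → W
  i=22: X-B = 22 → W
  i=23: S-P =  3 → D
  i=24: S-E = 14 → O
  i=25: Y-B = 23 → X
  i=26: Z-X =  2 → C
  i=27: D-Y =  5 → F
  shifts repeat with period 8: OXCFVWWD

OXCFVWWD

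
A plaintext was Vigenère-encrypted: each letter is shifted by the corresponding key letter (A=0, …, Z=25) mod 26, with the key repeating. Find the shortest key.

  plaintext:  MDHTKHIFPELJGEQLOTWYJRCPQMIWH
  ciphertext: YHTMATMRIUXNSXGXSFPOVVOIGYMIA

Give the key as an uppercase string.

  i= 0: Y-M = 12 → M
  i= 1: H-D =  4 → E
  i= 2: T-H = 12 → M
  i= 3: M-T = 19 → T
  i= 4: A-K = 16 → Q
  i= 5: T-H = 12 → M
  i= 6: M-I =  4 → E
  i= 7: R-F = 12 → M
  i= 8: I-P = 19 → T
  i= 9: U-E = 16 → Q
  i=10: X-L = 12 → M
  i=11: N-J =  4 → E
  i=12: S-G = 12 → M
  i=13: X-E = 19 → T
  i=14: G-Q = 16 → Q
  i=15: X-L = 12 → M
  i=16: S-O =  4 → E
  i=17: F-T = 12 → M
  i=18: P-W = 19 → T
  i=19: O-Y = 16 → Q
  i=20: V-J = 12 → M
  i=21: V-R =  4 → E
  i=22: O-C = 12 → M
  i=23: I-P = 19 → T
  i=24: G-Q = 16 → Q
  i=25: Y-M = 12 → M
  i=26: M-I =  4 → E
  i=27: I-W = 12 → M
  i=28: A-H = 19 → T
  shifts repeat with period 5: MEMTQ

MEMTQ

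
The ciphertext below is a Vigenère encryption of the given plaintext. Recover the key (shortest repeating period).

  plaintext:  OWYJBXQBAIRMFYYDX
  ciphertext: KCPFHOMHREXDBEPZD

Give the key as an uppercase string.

  i= 0: K-O = 22 → W
  i= 1: C-W =  6 → G
  i= 2: P-Y = 17 → R
  i= 3: F-J = 22 → W
  i= 4: H-B =  6 → G
  i= 5: O-X = 17 → R
  i= 6: M-Q = 22 → W
  i= 7: H-B =  6 → G
  i= 8: R-A = 17 → R
  i= 9: E-I = 22 → W
  i=10: X-R =  6 → G
  i=11: D-M = 17 → R
  i=12: B-F = 22 → W
  i=13: E-Y =  6 → G
  i=14: P-Y = 17 → R
  i=15: Z-D = 22 → W
  i=16: D-X =  6 → G
  shifts repeat with period 3: WGR

WGR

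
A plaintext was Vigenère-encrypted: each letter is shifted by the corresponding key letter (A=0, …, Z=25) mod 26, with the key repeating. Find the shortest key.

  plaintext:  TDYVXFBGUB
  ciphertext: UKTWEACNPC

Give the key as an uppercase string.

  i= 0: U-T =  1 → B
  i= 1: K-D =  7 → H
  i= 2: T-Y = 21 → V
  i= 3: W-V =  1 → B
  i= 4: E-X =  7 → H
  i= 5: A-F = 21 → V
  i= 6: C-B =  1 → B
  i= 7: N-G =  7 → H
  i= 8: P-U = 21 → V
  i= 9: C-B =  1 → B
  shifts repeat with period 3: BHV

BHV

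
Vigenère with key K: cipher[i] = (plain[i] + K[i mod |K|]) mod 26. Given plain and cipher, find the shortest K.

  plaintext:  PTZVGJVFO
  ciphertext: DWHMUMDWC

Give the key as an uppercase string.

ODIR

  i= 0: D-P = 14 → O
  i= 1: W-T =  3 → D
  i= 2: H-Z =  8 → I
  i= 3: M-V = 17 → R
  i= 4: U-G = 14 → O
  i= 5: M-J =  3 → D
  i= 6: D-V =  8 → I
  i= 7: W-F = 17 → R
  i= 8: C-O = 14 → O
  shifts repeat with period 4: ODIR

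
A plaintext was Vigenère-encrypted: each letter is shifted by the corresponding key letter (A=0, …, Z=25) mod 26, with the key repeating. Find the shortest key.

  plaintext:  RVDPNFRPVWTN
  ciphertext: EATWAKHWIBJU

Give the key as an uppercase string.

  i= 0: E-R = 13 → N
  i= 1: A-V =  5 → F
  i= 2: T-D = 16 → Q
  i= 3: W-P =  7 → H
  i= 4: A-N = 13 → N
  i= 5: K-F =  5 → F
  i= 6: H-R = 16 → Q
  i= 7: W-P =  7 → H
  i= 8: I-V = 13 → N
  i= 9: B-W =  5 → F
  i=10: J-T = 16 → Q
  i=11: U-N =  7 → H
  shifts repeat with period 4: NFQH

NFQH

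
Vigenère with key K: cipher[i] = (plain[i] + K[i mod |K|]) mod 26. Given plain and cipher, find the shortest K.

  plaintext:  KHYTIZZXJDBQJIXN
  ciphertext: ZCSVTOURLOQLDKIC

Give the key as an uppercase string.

PVUCL

  i= 0: Z-K = 15 → P
  i= 1: C-H = 21 → V
  i= 2: S-Y = 20 → U
  i= 3: V-T =  2 → C
  i= 4: T-I = 11 → L
  i= 5: O-Z = 15 → P
  i= 6: U-Z = 21 → V
  i= 7: R-X = 20 → U
  i= 8: L-J =  2 → C
  i= 9: O-D = 11 → L
  i=10: Q-B = 15 → P
  i=11: L-Q = 21 → V
  i=12: D-J = 20 → U
  i=13: K-I =  2 → C
  i=14: I-X = 11 → L
  i=15: C-N = 15 → P
  shifts repeat with period 5: PVUCL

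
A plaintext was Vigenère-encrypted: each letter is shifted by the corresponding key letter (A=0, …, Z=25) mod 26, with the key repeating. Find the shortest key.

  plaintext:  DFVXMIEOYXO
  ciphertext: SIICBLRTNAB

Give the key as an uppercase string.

  i= 0: S-D = 15 → P
  i= 1: I-F =  3 → D
  i= 2: I-V = 13 → N
  i= 3: C-X =  5 → F
  i= 4: B-M = 15 → P
  i= 5: L-I =  3 → D
  i= 6: R-E = 13 → N
  i= 7: T-O =  5 → F
  i= 8: N-Y = 15 → P
  i= 9: A-X =  3 → D
  i=10: B-O = 13 → N
  shifts repeat with period 4: PDNF

PDNF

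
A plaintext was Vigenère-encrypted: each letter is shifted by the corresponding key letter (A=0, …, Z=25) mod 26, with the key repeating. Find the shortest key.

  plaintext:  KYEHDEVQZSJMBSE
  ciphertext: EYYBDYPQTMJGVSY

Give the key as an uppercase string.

UAU

  i= 0: E-K = 20 → U
  i= 1: Y-Y =  0 → A
  i= 2: Y-E = 20 → U
  i= 3: B-H = 20 → U
  i= 4: D-D =  0 → A
  i= 5: Y-E = 20 → U
  i= 6: P-V = 20 → U
  i= 7: Q-Q =  0 → A
  i= 8: T-Z = 20 → U
  i= 9: M-S = 20 → U
  i=10: J-J =  0 → A
  i=11: G-M = 20 → U
  i=12: V-B = 20 → U
  i=13: S-S =  0 → A
  i=14: Y-E = 20 → U
  shifts repeat with period 3: UAU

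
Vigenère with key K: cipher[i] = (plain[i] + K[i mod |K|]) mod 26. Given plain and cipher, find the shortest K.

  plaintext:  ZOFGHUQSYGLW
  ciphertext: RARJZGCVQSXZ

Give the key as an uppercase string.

  i= 0: R-Z = 18 → S
  i= 1: A-O = 12 → M
  i= 2: R-F = 12 → M
  i= 3: J-G =  3 → D
  i= 4: Z-H = 18 → S
  i= 5: G-U = 12 → M
  i= 6: C-Q = 12 → M
  i= 7: V-S =  3 → D
  i= 8: Q-Y = 18 → S
  i= 9: S-G = 12 → M
  i=10: X-L = 12 → M
  i=11: Z-W =  3 → D
  shifts repeat with period 4: SMMD

SMMD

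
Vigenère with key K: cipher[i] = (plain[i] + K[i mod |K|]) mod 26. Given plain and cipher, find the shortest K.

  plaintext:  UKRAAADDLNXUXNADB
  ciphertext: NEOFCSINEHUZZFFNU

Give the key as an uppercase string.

TUXFCSFK

  i= 0: N-U = 19 → T
  i= 1: E-K = 20 → U
  i= 2: O-R = 23 → X
  i= 3: F-A =  5 → F
  i= 4: C-A =  2 → C
  i= 5: S-A = 18 → S
  i= 6: I-D =  5 → F
  i= 7: N-D = 10 → K
  i= 8: E-L = 19 → T
  i= 9: H-N = 20 → U
  i=10: U-X = 23 → X
  i=11: Z-U =  5 → F
  i=12: Z-X =  2 → C
  i=13: F-N = 18 → S
  i=14: F-A =  5 → F
  i=15: N-D = 10 → K
  i=16: U-B = 19 → T
  shifts repeat with period 8: TUXFCSFK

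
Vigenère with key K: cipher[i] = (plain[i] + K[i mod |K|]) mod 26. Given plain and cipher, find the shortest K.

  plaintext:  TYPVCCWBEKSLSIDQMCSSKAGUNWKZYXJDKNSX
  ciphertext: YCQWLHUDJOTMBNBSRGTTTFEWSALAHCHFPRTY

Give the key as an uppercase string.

FEBBJFYC

  i= 0: Y-T =  5 → F
  i= 1: C-Y =  4 → E
  i= 2: Q-P =  1 → B
  i= 3: W-V =  1 → B
  i= 4: L-C =  9 → J
  i= 5: H-C =  5 → F
  i= 6: U-W = 24 → Y
  i= 7: D-B =  2 → C
  i= 8: J-E =  5 → F
  i= 9: O-K =  4 → E
  i=10: T-S =  1 → B
  i=11: M-L =  1 → B
  i=12: B-S =  9 → J
  i=13: N-I =  5 → F
  i=14: B-D = 24 → Y
  i=15: S-Q =  2 → C
  i=16: R-M =  5 → F
  i=17: G-C =  4 → E
  i=18: T-S =  1 → B
  i=19: T-S =  1 → B
  i=20: T-K =  9 → J
  i=21: F-A =  5 → F
  i=22: E-G = 24 → Y
  i=23: W-U =  2 → C
  i=24: S-N =  5 → F
  i=25: A-W =  4 → E
  i=26: L-K =  1 → B
  i=27: A-Z =  1 → B
  i=28: H-Y =  9 → J
  i=29: C-X =  5 → F
  i=30: H-J = 24 → Y
  i=31: F-D =  2 → C
  i=32: P-K =  5 → F
  i=33: R-N =  4 → E
  i=34: T-S =  1 → B
  i=35: Y-X =  1 → B
  shifts repeat with period 8: FEBBJFYC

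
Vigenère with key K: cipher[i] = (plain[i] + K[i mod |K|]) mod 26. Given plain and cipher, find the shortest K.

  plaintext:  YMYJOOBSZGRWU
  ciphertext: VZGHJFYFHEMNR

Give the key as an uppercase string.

  i= 0: V-Y = 23 → X
  i= 1: Z-M = 13 → N
  i= 2: G-Y =  8 → I
  i= 3: H-J = 24 → Y
  i= 4: J-O = 21 → V
  i= 5: F-O = 17 → R
  i= 6: Y-B = 23 → X
  i= 7: F-S = 13 → N
  i= 8: H-Z =  8 → I
  i= 9: E-G = 24 → Y
  i=10: M-R = 21 → V
  i=11: N-W = 17 → R
  i=12: R-U = 23 → X
  shifts repeat with period 6: XNIYVR

XNIYVR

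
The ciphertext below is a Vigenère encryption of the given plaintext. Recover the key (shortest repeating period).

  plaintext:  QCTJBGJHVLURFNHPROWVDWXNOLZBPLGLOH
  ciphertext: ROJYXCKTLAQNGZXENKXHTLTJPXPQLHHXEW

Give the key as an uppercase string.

BMQPWW

  i= 0: R-Q =  1 → B
  i= 1: O-C = 12 → M
  i= 2: J-T = 16 → Q
  i= 3: Y-J = 15 → P
  i= 4: X-B = 22 → W
  i= 5: C-G = 22 → W
  i= 6: K-J =  1 → B
  i= 7: T-H = 12 → M
  i= 8: L-V = 16 → Q
  i= 9: A-L = 15 → P
  i=10: Q-U = 22 → W
  i=11: N-R = 22 → W
  i=12: G-F =  1 → B
  i=13: Z-N = 12 → M
  i=14: X-H = 16 → Q
  i=15: E-P = 15 → P
  i=16: N-R = 22 → W
  i=17: K-O = 22 → W
  i=18: X-W =  1 → B
  i=19: H-V = 12 → M
  i=20: T-D = 16 → Q
  i=21: L-W = 15 → P
  i=22: T-X = 22 → W
  i=23: J-N = 22 → W
  i=24: P-O =  1 → B
  i=25: X-L = 12 → M
  i=26: P-Z = 16 → Q
  i=27: Q-B = 15 → P
  i=28: L-P = 22 → W
  i=29: H-L = 22 → W
  i=30: H-G =  1 → B
  i=31: X-L = 12 → M
  i=32: E-O = 16 → Q
  i=33: W-H = 15 → P
  shifts repeat with period 6: BMQPWW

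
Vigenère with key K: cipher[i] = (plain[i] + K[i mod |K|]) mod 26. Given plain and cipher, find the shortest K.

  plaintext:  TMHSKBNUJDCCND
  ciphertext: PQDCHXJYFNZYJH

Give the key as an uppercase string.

  i= 0: P-T = 22 → W
  i= 1: Q-M =  4 → E
  i= 2: D-H = 22 → W
  i= 3: C-S = 10 → K
  i= 4: H-K = 23 → X
  i= 5: X-B = 22 → W
  i= 6: J-N = 22 → W
  i= 7: Y-U =  4 → E
  i= 8: F-J = 22 → W
  i= 9: N-D = 10 → K
  i=10: Z-C = 23 → X
  i=11: Y-C = 22 → W
  i=12: J-N = 22 → W
  i=13: H-D =  4 → E
  shifts repeat with period 6: WEWKXW

WEWKXW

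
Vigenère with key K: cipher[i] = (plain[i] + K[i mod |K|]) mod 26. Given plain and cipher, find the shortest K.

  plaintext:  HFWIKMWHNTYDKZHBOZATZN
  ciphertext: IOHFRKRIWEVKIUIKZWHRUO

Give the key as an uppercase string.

  i= 0: I-H =  1 → B
  i= 1: O-F =  9 → J
  i= 2: H-W = 11 → L
  i= 3: F-I = 23 → X
  i= 4: R-K =  7 → H
  i= 5: K-M = 24 → Y
  i= 6: R-W = 21 → V
  i= 7: I-H =  1 → B
  i= 8: W-N =  9 → J
  i= 9: E-T = 11 → L
  i=10: V-Y = 23 → X
  i=11: K-D =  7 → H
  i=12: I-K = 24 → Y
  i=13: U-Z = 21 → V
  i=14: I-H =  1 → B
  i=15: K-B =  9 → J
  i=16: Z-O = 11 → L
  i=17: W-Z = 23 → X
  i=18: H-A =  7 → H
  i=19: R-T = 24 → Y
  i=20: U-Z = 21 → V
  i=21: O-N =  1 → B
  shifts repeat with period 7: BJLXHYV

BJLXHYV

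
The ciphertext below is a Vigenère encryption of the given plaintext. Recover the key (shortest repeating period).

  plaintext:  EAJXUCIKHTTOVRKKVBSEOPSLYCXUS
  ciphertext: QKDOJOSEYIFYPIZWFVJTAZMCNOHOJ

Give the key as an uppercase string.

  i= 0: Q-E = 12 → M
  i= 1: K-A = 10 → K
  i= 2: D-J = 20 → U
  i= 3: O-X = 17 → R
  i= 4: J-U = 15 → P
  i= 5: O-C = 12 → M
  i= 6: S-I = 10 → K
  i= 7: E-K = 20 → U
  i= 8: Y-H = 17 → R
  i= 9: I-T = 15 → P
  i=10: F-T = 12 → M
  i=11: Y-O = 10 → K
  i=12: P-V = 20 → U
  i=13: I-R = 17 → R
  i=14: Z-K = 15 → P
  i=15: W-K = 12 → M
  i=16: F-V = 10 → K
  i=17: V-B = 20 → U
  i=18: J-S = 17 → R
  i=19: T-E = 15 → P
  i=20: A-O = 12 → M
  i=21: Z-P = 10 → K
  i=22: M-S = 20 → U
  i=23: C-L = 17 → R
  i=24: N-Y = 15 → P
  i=25: O-C = 12 → M
  i=26: H-X = 10 → K
  i=27: O-U = 20 → U
  i=28: J-S = 17 → R
  shifts repeat with period 5: MKURP

MKURP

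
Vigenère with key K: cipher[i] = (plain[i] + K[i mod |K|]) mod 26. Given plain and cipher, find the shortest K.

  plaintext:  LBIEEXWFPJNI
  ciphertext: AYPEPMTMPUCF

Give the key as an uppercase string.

  i= 0: A-L = 15 → P
  i= 1: Y-B = 23 → X
  i= 2: P-I =  7 → H
  i= 3: E-E =  0 → A
  i= 4: P-E = 11 → L
  i= 5: M-X = 15 → P
  i= 6: T-W = 23 → X
  i= 7: M-F =  7 → H
  i= 8: P-P =  0 → A
  i= 9: U-J = 11 → L
  i=10: C-N = 15 → P
  i=11: F-I = 23 → X
  shifts repeat with period 5: PXHAL

PXHAL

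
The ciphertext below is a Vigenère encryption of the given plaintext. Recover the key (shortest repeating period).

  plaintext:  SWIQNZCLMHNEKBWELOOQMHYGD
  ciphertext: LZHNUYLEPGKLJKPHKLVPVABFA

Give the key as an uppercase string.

  i= 0: L-S = 19 → T
  i= 1: Z-W =  3 → D
  i= 2: H-I = 25 → Z
  i= 3: N-Q = 23 → X
  i= 4: U-N =  7 → H
  i= 5: Y-Z = 25 → Z
  i= 6: L-C =  9 → J
  i= 7: E-L = 19 → T
  i= 8: P-M =  3 → D
  i= 9: G-H = 25 → Z
  i=10: K-N = 23 → X
  i=11: L-E =  7 → H
  i=12: J-K = 25 → Z
  i=13: K-B =  9 → J
  i=14: P-W = 19 → T
  i=15: H-E =  3 → D
  i=16: K-L = 25 → Z
  i=17: L-O = 23 → X
  i=18: V-O =  7 → H
  i=19: P-Q = 25 → Z
  i=20: V-M =  9 → J
  i=21: A-H = 19 → T
  i=22: B-Y =  3 → D
  i=23: F-G = 25 → Z
  i=24: A-D = 23 → X
  shifts repeat with period 7: TDZXHZJ

TDZXHZJ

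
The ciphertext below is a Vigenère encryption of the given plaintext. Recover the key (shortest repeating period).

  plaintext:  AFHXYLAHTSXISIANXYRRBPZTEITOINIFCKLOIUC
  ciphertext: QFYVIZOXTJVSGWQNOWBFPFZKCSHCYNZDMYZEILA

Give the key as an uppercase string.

  i= 0: Q-A = 16 → Q
  i= 1: F-F =  0 → A
  i= 2: Y-H = 17 → R
  i= 3: V-X = 24 → Y
  i= 4: I-Y = 10 → K
  i= 5: Z-L = 14 → O
  i= 6: O-A = 14 → O
  i= 7: X-H = 16 → Q
  i= 8: T-T =  0 → A
  i= 9: J-S = 17 → R
  i=10: V-X = 24 → Y
  i=11: S-I = 10 → K
  i=12: G-S = 14 → O
  i=13: W-I = 14 → O
  i=14: Q-A = 16 → Q
  i=15: N-N =  0 → A
  i=16: O-X = 17 → R
  i=17: W-Y = 24 → Y
  i=18: B-R = 10 → K
  i=19: F-R = 14 → O
  i=20: P-B = 14 → O
  i=21: F-P = 16 → Q
  i=22: Z-Z =  0 → A
  i=23: K-T = 17 → R
  i=24: C-E = 24 → Y
  i=25: S-I = 10 → K
  i=26: H-T = 14 → O
  i=27: C-O = 14 → O
  i=28: Y-I = 16 → Q
  i=29: N-N =  0 → A
  i=30: Z-I = 17 → R
  i=31: D-F = 24 → Y
  i=32: M-C = 10 → K
  i=33: Y-K = 14 → O
  i=34: Z-L = 14 → O
  i=35: E-O = 16 → Q
  i=36: I-I =  0 → A
  i=37: L-U = 17 → R
  i=38: A-C = 24 → Y
  shifts repeat with period 7: QARYKOO

QARYKOO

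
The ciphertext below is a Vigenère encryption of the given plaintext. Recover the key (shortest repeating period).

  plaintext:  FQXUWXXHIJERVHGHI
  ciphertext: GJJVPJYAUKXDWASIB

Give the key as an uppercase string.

BTM

  i= 0: G-F =  1 → B
  i= 1: J-Q = 19 → T
  i= 2: J-X = 12 → M
  i= 3: V-U =  1 → B
  i= 4: P-W = 19 → T
  i= 5: J-X = 12 → M
  i= 6: Y-X =  1 → B
  i= 7: A-H = 19 → T
  i= 8: U-I = 12 → M
  i= 9: K-J =  1 → B
  i=10: X-E = 19 → T
  i=11: D-R = 12 → M
  i=12: W-V =  1 → B
  i=13: A-H = 19 → T
  i=14: S-G = 12 → M
  i=15: I-H =  1 → B
  i=16: B-I = 19 → T
  shifts repeat with period 3: BTM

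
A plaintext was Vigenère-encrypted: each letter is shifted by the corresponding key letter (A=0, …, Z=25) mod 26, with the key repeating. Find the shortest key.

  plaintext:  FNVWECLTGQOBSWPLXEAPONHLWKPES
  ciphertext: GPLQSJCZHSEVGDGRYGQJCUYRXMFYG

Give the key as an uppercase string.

BCQUOHRG

  i= 0: G-F =  1 → B
  i= 1: P-N =  2 → C
  i= 2: L-V = 16 → Q
  i= 3: Q-W = 20 → U
  i= 4: S-E = 14 → O
  i= 5: J-C =  7 → H
  i= 6: C-L = 17 → R
  i= 7: Z-T =  6 → G
  i= 8: H-G =  1 → B
  i= 9: S-Q =  2 → C
  i=10: E-O = 16 → Q
  i=11: V-B = 20 → U
  i=12: G-S = 14 → O
  i=13: D-W =  7 → H
  i=14: G-P = 17 → R
  i=15: R-L =  6 → G
  i=16: Y-X =  1 → B
  i=17: G-E =  2 → C
  i=18: Q-A = 16 → Q
  i=19: J-P = 20 → U
  i=20: C-O = 14 → O
  i=21: U-N =  7 → H
  i=22: Y-H = 17 → R
  i=23: R-L =  6 → G
  i=24: X-W =  1 → B
  i=25: M-K =  2 → C
  i=26: F-P = 16 → Q
  i=27: Y-E = 20 → U
  i=28: G-S = 14 → O
  shifts repeat with period 8: BCQUOHRG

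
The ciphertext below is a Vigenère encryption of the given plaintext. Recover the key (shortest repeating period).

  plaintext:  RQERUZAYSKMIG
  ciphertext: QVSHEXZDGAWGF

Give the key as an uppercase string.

  i= 0: Q-R = 25 → Z
  i= 1: V-Q =  5 → F
  i= 2: S-E = 14 → O
  i= 3: H-R = 16 → Q
  i= 4: E-U = 10 → K
  i= 5: X-Z = 24 → Y
  i= 6: Z-A = 25 → Z
  i= 7: D-Y =  5 → F
  i= 8: G-S = 14 → O
  i= 9: A-K = 16 → Q
  i=10: W-M = 10 → K
  i=11: G-I = 24 → Y
  i=12: F-G = 25 → Z
  shifts repeat with period 6: ZFOQKY

ZFOQKY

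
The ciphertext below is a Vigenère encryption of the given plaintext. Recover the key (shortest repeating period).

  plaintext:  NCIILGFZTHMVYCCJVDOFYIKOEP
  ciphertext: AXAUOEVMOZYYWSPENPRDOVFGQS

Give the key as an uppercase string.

NVSMDYQ

  i= 0: A-N = 13 → N
  i= 1: X-C = 21 → V
  i= 2: A-I = 18 → S
  i= 3: U-I = 12 → M
  i= 4: O-L =  3 → D
  i= 5: E-G = 24 → Y
  i= 6: V-F = 16 → Q
  i= 7: M-Z = 13 → N
  i= 8: O-T = 21 → V
  i= 9: Z-H = 18 → S
  i=10: Y-M = 12 → M
  i=11: Y-V =  3 → D
  i=12: W-Y = 24 → Y
  i=13: S-C = 16 → Q
  i=14: P-C = 13 → N
  i=15: E-J = 21 → V
  i=16: N-V = 18 → S
  i=17: P-D = 12 → M
  i=18: R-O =  3 → D
  i=19: D-F = 24 → Y
  i=20: O-Y = 16 → Q
  i=21: V-I = 13 → N
  i=22: F-K = 21 → V
  i=23: G-O = 18 → S
  i=24: Q-E = 12 → M
  i=25: S-P =  3 → D
  shifts repeat with period 7: NVSMDYQ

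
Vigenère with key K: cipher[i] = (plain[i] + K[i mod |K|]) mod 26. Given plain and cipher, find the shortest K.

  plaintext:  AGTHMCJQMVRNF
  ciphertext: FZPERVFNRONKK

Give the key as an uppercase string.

  i= 0: F-A =  5 → F
  i= 1: Z-G = 19 → T
  i= 2: P-T = 22 → W
  i= 3: E-H = 23 → X
  i= 4: R-M =  5 → F
  i= 5: V-C = 19 → T
  i= 6: F-J = 22 → W
  i= 7: N-Q = 23 → X
  i= 8: R-M =  5 → F
  i= 9: O-V = 19 → T
  i=10: N-R = 22 → W
  i=11: K-N = 23 → X
  i=12: K-F =  5 → F
  shifts repeat with period 4: FTWX

FTWX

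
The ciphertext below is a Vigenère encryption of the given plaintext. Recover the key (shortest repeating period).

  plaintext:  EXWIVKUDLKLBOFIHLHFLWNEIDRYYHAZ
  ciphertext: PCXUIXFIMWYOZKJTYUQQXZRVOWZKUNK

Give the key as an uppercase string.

  i= 0: P-E = 11 → L
  i= 1: C-X =  5 → F
  i= 2: X-W =  1 → B
  i= 3: U-I = 12 → M
  i= 4: I-V = 13 → N
  i= 5: X-K = 13 → N
  i= 6: F-U = 11 → L
  i= 7: I-D =  5 → F
  i= 8: M-L =  1 → B
  i= 9: W-K = 12 → M
  i=10: Y-L = 13 → N
  i=11: O-B = 13 → N
  i=12: Z-O = 11 → L
  i=13: K-F =  5 → F
  i=14: J-I =  1 → B
  i=15: T-H = 12 → M
  i=16: Y-L = 13 → N
  i=17: U-H = 13 → N
  i=18: Q-F = 11 → L
  i=19: Q-L =  5 → F
  i=20: X-W =  1 → B
  i=21: Z-N = 12 → M
  i=22: R-E = 13 → N
  i=23: V-I = 13 → N
  i=24: O-D = 11 → L
  i=25: W-R =  5 → F
  i=26: Z-Y =  1 → B
  i=27: K-Y = 12 → M
  i=28: U-H = 13 → N
  i=29: N-A = 13 → N
  i=30: K-Z = 11 → L
  shifts repeat with period 6: LFBMNN

LFBMNN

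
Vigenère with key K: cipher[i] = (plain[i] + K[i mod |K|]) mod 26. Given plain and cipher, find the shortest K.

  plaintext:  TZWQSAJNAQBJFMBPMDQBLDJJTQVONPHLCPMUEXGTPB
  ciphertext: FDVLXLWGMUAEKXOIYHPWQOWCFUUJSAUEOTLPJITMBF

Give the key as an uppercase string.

MEZVFLNT

  i= 0: F-T = 12 → M
  i= 1: D-Z =  4 → E
  i= 2: V-W = 25 → Z
  i= 3: L-Q = 21 → V
  i= 4: X-S =  5 → F
  i= 5: L-A = 11 → L
  i= 6: W-J = 13 → N
  i= 7: G-N = 19 → T
  i= 8: M-A = 12 → M
  i= 9: U-Q =  4 → E
  i=10: A-B = 25 → Z
  i=11: E-J = 21 → V
  i=12: K-F =  5 → F
  i=13: X-M = 11 → L
  i=14: O-B = 13 → N
  i=15: I-P = 19 → T
  i=16: Y-M = 12 → M
  i=17: H-D =  4 → E
  i=18: P-Q = 25 → Z
  i=19: W-B = 21 → V
  i=20: Q-L =  5 → F
  i=21: O-D = 11 → L
  i=22: W-J = 13 → N
  i=23: C-J = 19 → T
  i=24: F-T = 12 → M
  i=25: U-Q =  4 → E
  i=26: U-V = 25 → Z
  i=27: J-O = 21 → V
  i=28: S-N =  5 → F
  i=29: A-P = 11 → L
  i=30: U-H = 13 → N
  i=31: E-L = 19 → T
  i=32: O-C = 12 → M
  i=33: T-P =  4 → E
  i=34: L-M = 25 → Z
  i=35: P-U = 21 → V
  i=36: J-E =  5 → F
  i=37: I-X = 11 → L
  i=38: T-G = 13 → N
  i=39: M-T = 19 → T
  i=40: B-P = 12 → M
  i=41: F-B =  4 → E
  shifts repeat with period 8: MEZVFLNT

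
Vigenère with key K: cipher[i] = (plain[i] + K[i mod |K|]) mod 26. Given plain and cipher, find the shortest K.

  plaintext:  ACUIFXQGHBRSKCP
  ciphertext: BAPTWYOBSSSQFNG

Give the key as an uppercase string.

  i= 0: B-A =  1 → B
  i= 1: A-C = 24 → Y
  i= 2: P-U = 21 → V
  i= 3: T-I = 11 → L
  i= 4: W-F = 17 → R
  i= 5: Y-X =  1 → B
  i= 6: O-Q = 24 → Y
  i= 7: B-G = 21 → V
  i= 8: S-H = 11 → L
  i= 9: S-B = 17 → R
  i=10: S-R =  1 → B
  i=11: Q-S = 24 → Y
  i=12: F-K = 21 → V
  i=13: N-C = 11 → L
  i=14: G-P = 17 → R
  shifts repeat with period 5: BYVLR

BYVLR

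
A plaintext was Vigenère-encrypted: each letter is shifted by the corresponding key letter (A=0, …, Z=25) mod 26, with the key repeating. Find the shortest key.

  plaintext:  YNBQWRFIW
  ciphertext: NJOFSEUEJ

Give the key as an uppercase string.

PWN

  i= 0: N-Y = 15 → P
  i= 1: J-N = 22 → W
  i= 2: O-B = 13 → N
  i= 3: F-Q = 15 → P
  i= 4: S-W = 22 → W
  i= 5: E-R = 13 → N
  i= 6: U-F = 15 → P
  i= 7: E-I = 22 → W
  i= 8: J-W = 13 → N
  shifts repeat with period 3: PWN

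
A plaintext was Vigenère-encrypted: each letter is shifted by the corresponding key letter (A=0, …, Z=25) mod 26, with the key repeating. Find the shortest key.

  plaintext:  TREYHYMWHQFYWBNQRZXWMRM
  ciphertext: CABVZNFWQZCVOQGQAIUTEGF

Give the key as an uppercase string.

  i= 0: C-T =  9 → J
  i= 1: A-R =  9 → J
  i= 2: B-E = 23 → X
  i= 3: V-Y = 23 → X
  i= 4: Z-H = 18 → S
  i= 5: N-Y = 15 → P
  i= 6: F-M = 19 → T
  i= 7: W-W =  0 → A
  i= 8: Q-H =  9 → J
  i= 9: Z-Q =  9 → J
  i=10: C-F = 23 → X
  i=11: V-Y = 23 → X
  i=12: O-W = 18 → S
  i=13: Q-B = 15 → P
  i=14: G-N = 19 → T
  i=15: Q-Q =  0 → A
  i=16: A-R =  9 → J
  i=17: I-Z =  9 → J
  i=18: U-X = 23 → X
  i=19: T-W = 23 → X
  i=20: E-M = 18 → S
  i=21: G-R = 15 → P
  i=22: F-M = 19 → T
  shifts repeat with period 8: JJXXSPTA

JJXXSPTA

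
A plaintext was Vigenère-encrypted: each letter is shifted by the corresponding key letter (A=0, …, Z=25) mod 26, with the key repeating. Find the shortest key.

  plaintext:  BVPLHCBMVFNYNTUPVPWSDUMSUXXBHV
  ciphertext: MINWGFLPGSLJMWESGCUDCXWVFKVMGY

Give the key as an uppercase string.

LNYLZDKD

  i= 0: M-B = 11 → L
  i= 1: I-V = 13 → N
  i= 2: N-P = 24 → Y
  i= 3: W-L = 11 → L
  i= 4: G-H = 25 → Z
  i= 5: F-C =  3 → D
  i= 6: L-B = 10 → K
  i= 7: P-M =  3 → D
  i= 8: G-V = 11 → L
  i= 9: S-F = 13 → N
  i=10: L-N = 24 → Y
  i=11: J-Y = 11 → L
  i=12: M-N = 25 → Z
  i=13: W-T =  3 → D
  i=14: E-U = 10 → K
  i=15: S-P =  3 → D
  i=16: G-V = 11 → L
  i=17: C-P = 13 → N
  i=18: U-W = 24 → Y
  i=19: D-S = 11 → L
  i=20: C-D = 25 → Z
  i=21: X-U =  3 → D
  i=22: W-M = 10 → K
  i=23: V-S =  3 → D
  i=24: F-U = 11 → L
  i=25: K-X = 13 → N
  i=26: V-X = 24 → Y
  i=27: M-B = 11 → L
  i=28: G-H = 25 → Z
  i=29: Y-V =  3 → D
  shifts repeat with period 8: LNYLZDKD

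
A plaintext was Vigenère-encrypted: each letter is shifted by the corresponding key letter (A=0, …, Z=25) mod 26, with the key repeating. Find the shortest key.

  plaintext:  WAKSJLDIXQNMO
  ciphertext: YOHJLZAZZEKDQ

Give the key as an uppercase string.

  i= 0: Y-W =  2 → C
  i= 1: O-A = 14 → O
  i= 2: H-K = 23 → X
  i= 3: J-S = 17 → R
  i= 4: L-J =  2 → C
  i= 5: Z-L = 14 → O
  i= 6: A-D = 23 → X
  i= 7: Z-I = 17 → R
  i= 8: Z-X =  2 → C
  i= 9: E-Q = 14 → O
  i=10: K-N = 23 → X
  i=11: D-M = 17 → R
  i=12: Q-O =  2 → C
  shifts repeat with period 4: COXR

COXR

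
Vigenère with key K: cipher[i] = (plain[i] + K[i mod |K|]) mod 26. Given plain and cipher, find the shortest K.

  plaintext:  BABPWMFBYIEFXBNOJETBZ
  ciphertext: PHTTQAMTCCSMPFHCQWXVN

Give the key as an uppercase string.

OHSEU

  i= 0: P-B = 14 → O
  i= 1: H-A =  7 → H
  i= 2: T-B = 18 → S
  i= 3: T-P =  4 → E
  i= 4: Q-W = 20 → U
  i= 5: A-M = 14 → O
  i= 6: M-F =  7 → H
  i= 7: T-B = 18 → S
  i= 8: C-Y =  4 → E
  i= 9: C-I = 20 → U
  i=10: S-E = 14 → O
  i=11: M-F =  7 → H
  i=12: P-X = 18 → S
  i=13: F-B =  4 → E
  i=14: H-N = 20 → U
  i=15: C-O = 14 → O
  i=16: Q-J =  7 → H
  i=17: W-E = 18 → S
  i=18: X-T =  4 → E
  i=19: V-B = 20 → U
  i=20: N-Z = 14 → O
  shifts repeat with period 5: OHSEU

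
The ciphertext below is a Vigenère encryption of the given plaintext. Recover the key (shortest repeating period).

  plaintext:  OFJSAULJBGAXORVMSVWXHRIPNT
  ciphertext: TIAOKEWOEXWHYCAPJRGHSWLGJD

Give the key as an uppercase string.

FDRWKKL

  i= 0: T-O =  5 → F
  i= 1: I-F =  3 → D
  i= 2: A-J = 17 → R
  i= 3: O-S = 22 → W
  i= 4: K-A = 10 → K
  i= 5: E-U = 10 → K
  i= 6: W-L = 11 → L
  i= 7: O-J =  5 → F
  i= 8: E-B =  3 → D
  i= 9: X-G = 17 → R
  i=10: W-A = 22 → W
  i=11: H-X = 10 → K
  i=12: Y-O = 10 → K
  i=13: C-R = 11 → L
  i=14: A-V =  5 → F
  i=15: P-M =  3 → D
  i=16: J-S = 17 → R
  i=17: R-V = 22 → W
  i=18: G-W = 10 → K
  i=19: H-X = 10 → K
  i=20: S-H = 11 → L
  i=21: W-R =  5 → F
  i=22: L-I =  3 → D
  i=23: G-P = 17 → R
  i=24: J-N = 22 → W
  i=25: D-T = 10 → K
  shifts repeat with period 7: FDRWKKL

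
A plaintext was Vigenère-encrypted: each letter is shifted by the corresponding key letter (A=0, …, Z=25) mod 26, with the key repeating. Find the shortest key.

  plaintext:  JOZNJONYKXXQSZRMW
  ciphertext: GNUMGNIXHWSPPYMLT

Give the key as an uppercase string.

  i= 0: G-J = 23 → X
  i= 1: N-O = 25 → Z
  i= 2: U-Z = 21 → V
  i= 3: M-N = 25 → Z
  i= 4: G-J = 23 → X
  i= 5: N-O = 25 → Z
  i= 6: I-N = 21 → V
  i= 7: X-Y = 25 → Z
  i= 8: H-K = 23 → X
  i= 9: W-X = 25 → Z
  i=10: S-X = 21 → V
  i=11: P-Q = 25 → Z
  i=12: P-S = 23 → X
  i=13: Y-Z = 25 → Z
  i=14: M-R = 21 → V
  i=15: L-M = 25 → Z
  i=16: T-W = 23 → X
  shifts repeat with period 4: XZVZ

XZVZ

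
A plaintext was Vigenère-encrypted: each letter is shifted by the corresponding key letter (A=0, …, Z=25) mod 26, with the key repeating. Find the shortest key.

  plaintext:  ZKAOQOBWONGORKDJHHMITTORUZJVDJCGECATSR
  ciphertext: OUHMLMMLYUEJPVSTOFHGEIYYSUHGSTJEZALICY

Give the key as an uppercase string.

PKHYVYL

  i= 0: O-Z = 15 → P
  i= 1: U-K = 10 → K
  i= 2: H-A =  7 → H
  i= 3: M-O = 24 → Y
  i= 4: L-Q = 21 → V
  i= 5: M-O = 24 → Y
  i= 6: M-B = 11 → L
  i= 7: L-W = 15 → P
  i= 8: Y-O = 10 → K
  i= 9: U-N =  7 → H
  i=10: E-G = 24 → Y
  i=11: J-O = 21 → V
  i=12: P-R = 24 → Y
  i=13: V-K = 11 → L
  i=14: S-D = 15 → P
  i=15: T-J = 10 → K
  i=16: O-H =  7 → H
  i=17: F-H = 24 → Y
  i=18: H-M = 21 → V
  i=19: G-I = 24 → Y
  i=20: E-T = 11 → L
  i=21: I-T = 15 → P
  i=22: Y-O = 10 → K
  i=23: Y-R =  7 → H
  i=24: S-U = 24 → Y
  i=25: U-Z = 21 → V
  i=26: H-J = 24 → Y
  i=27: G-V = 11 → L
  i=28: S-D = 15 → P
  i=29: T-J = 10 → K
  i=30: J-C =  7 → H
  i=31: E-G = 24 → Y
  i=32: Z-E = 21 → V
  i=33: A-C = 24 → Y
  i=34: L-A = 11 → L
  i=35: I-T = 15 → P
  i=36: C-S = 10 → K
  i=37: Y-R =  7 → H
  shifts repeat with period 7: PKHYVYL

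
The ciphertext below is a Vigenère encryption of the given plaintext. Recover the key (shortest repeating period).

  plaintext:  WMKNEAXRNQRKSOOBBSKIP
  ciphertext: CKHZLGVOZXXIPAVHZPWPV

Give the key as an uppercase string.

  i= 0: C-W =  6 → G
  i= 1: K-M = 24 → Y
  i= 2: H-K = 23 → X
  i= 3: Z-N = 12 → M
  i= 4: L-E =  7 → H
  i= 5: G-A =  6 → G
  i= 6: V-X = 24 → Y
  i= 7: O-R = 23 → X
  i= 8: Z-N = 12 → M
  i= 9: X-Q =  7 → H
  i=10: X-R =  6 → G
  i=11: I-K = 24 → Y
  i=12: P-S = 23 → X
  i=13: A-O = 12 → M
  i=14: V-O =  7 → H
  i=15: H-B =  6 → G
  i=16: Z-B = 24 → Y
  i=17: P-S = 23 → X
  i=18: W-K = 12 → M
  i=19: P-I =  7 → H
  i=20: V-P =  6 → G
  shifts repeat with period 5: GYXMH

GYXMH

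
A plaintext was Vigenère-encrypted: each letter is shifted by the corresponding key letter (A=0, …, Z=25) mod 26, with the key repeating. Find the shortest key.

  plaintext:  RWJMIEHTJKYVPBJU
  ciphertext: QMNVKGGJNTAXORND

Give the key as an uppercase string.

  i= 0: Q-R = 25 → Z
  i= 1: M-W = 16 → Q
  i= 2: N-J =  4 → E
  i= 3: V-M =  9 → J
  i= 4: K-I =  2 → C
  i= 5: G-E =  2 → C
  i= 6: G-H = 25 → Z
  i= 7: J-T = 16 → Q
  i= 8: N-J =  4 → E
  i= 9: T-K =  9 → J
  i=10: A-Y =  2 → C
  i=11: X-V =  2 → C
  i=12: O-P = 25 → Z
  i=13: R-B = 16 → Q
  i=14: N-J =  4 → E
  i=15: D-U =  9 → J
  shifts repeat with period 6: ZQEJCC

ZQEJCC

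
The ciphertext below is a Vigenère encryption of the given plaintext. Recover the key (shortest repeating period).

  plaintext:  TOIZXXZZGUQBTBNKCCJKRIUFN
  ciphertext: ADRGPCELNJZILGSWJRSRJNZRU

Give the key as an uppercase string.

HPJHSFFM

  i= 0: A-T =  7 → H
  i= 1: D-O = 15 → P
  i= 2: R-I =  9 → J
  i= 3: G-Z =  7 → H
  i= 4: P-X = 18 → S
  i= 5: C-X =  5 → F
  i= 6: E-Z =  5 → F
  i= 7: L-Z = 12 → M
  i= 8: N-G =  7 → H
  i= 9: J-U = 15 → P
  i=10: Z-Q =  9 → J
  i=11: I-B =  7 → H
  i=12: L-T = 18 → S
  i=13: G-B =  5 → F
  i=14: S-N =  5 → F
  i=15: W-K = 12 → M
  i=16: J-C =  7 → H
  i=17: R-C = 15 → P
  i=18: S-J =  9 → J
  i=19: R-K =  7 → H
  i=20: J-R = 18 → S
  i=21: N-I =  5 → F
  i=22: Z-U =  5 → F
  i=23: R-F = 12 → M
  i=24: U-N =  7 → H
  shifts repeat with period 8: HPJHSFFM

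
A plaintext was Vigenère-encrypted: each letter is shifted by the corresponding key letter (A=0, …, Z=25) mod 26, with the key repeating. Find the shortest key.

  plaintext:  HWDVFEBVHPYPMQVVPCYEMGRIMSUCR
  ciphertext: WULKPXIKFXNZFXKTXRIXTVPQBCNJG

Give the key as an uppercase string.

  i= 0: W-H = 15 → P
  i= 1: U-W = 24 → Y
  i= 2: L-D =  8 → I
  i= 3: K-V = 15 → P
  i= 4: P-F = 10 → K
  i= 5: X-E = 19 → T
  i= 6: I-B =  7 → H
  i= 7: K-V = 15 → P
  i= 8: F-H = 24 → Y
  i= 9: X-P =  8 → I
  i=10: N-Y = 15 → P
  i=11: Z-P = 10 → K
  i=12: F-M = 19 → T
  i=13: X-Q =  7 → H
  i=14: K-V = 15 → P
  i=15: T-V = 24 → Y
  i=16: X-P =  8 → I
  i=17: R-C = 15 → P
  i=18: I-Y = 10 → K
  i=19: X-E = 19 → T
  i=20: T-M =  7 → H
  i=21: V-G = 15 → P
  i=22: P-R = 24 → Y
  i=23: Q-I =  8 → I
  i=24: B-M = 15 → P
  i=25: C-S = 10 → K
  i=26: N-U = 19 → T
  i=27: J-C =  7 → H
  i=28: G-R = 15 → P
  shifts repeat with period 7: PYIPKTH

PYIPKTH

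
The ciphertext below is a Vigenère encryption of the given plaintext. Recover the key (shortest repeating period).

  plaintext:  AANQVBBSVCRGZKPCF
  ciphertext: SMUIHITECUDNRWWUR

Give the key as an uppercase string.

SMH

  i= 0: S-A = 18 → S
  i= 1: M-A = 12 → M
  i= 2: U-N =  7 → H
  i= 3: I-Q = 18 → S
  i= 4: H-V = 12 → M
  i= 5: I-B =  7 → H
  i= 6: T-B = 18 → S
  i= 7: E-S = 12 → M
  i= 8: C-V =  7 → H
  i= 9: U-C = 18 → S
  i=10: D-R = 12 → M
  i=11: N-G =  7 → H
  i=12: R-Z = 18 → S
  i=13: W-K = 12 → M
  i=14: W-P =  7 → H
  i=15: U-C = 18 → S
  i=16: R-F = 12 → M
  shifts repeat with period 3: SMH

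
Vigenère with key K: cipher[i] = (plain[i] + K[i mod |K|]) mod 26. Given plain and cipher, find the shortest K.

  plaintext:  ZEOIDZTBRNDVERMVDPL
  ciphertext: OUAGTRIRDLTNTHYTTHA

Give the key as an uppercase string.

  i= 0: O-Z = 15 → P
  i= 1: U-E = 16 → Q
  i= 2: A-O = 12 → M
  i= 3: G-I = 24 → Y
  i= 4: T-D = 16 → Q
  i= 5: R-Z = 18 → S
  i= 6: I-T = 15 → P
  i= 7: R-B = 16 → Q
  i= 8: D-R = 12 → M
  i= 9: L-N = 24 → Y
  i=10: T-D = 16 → Q
  i=11: N-V = 18 → S
  i=12: T-E = 15 → P
  i=13: H-R = 16 → Q
  i=14: Y-M = 12 → M
  i=15: T-V = 24 → Y
  i=16: T-D = 16 → Q
  i=17: H-P = 18 → S
  i=18: A-L = 15 → P
  shifts repeat with period 6: PQMYQS

PQMYQS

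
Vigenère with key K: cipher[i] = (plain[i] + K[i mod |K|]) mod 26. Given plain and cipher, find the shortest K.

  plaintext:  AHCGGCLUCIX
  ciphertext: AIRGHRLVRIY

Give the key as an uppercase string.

ABP

  i= 0: A-A =  0 → A
  i= 1: I-H =  1 → B
  i= 2: R-C = 15 → P
  i= 3: G-G =  0 → A
  i= 4: H-G =  1 → B
  i= 5: R-C = 15 → P
  i= 6: L-L =  0 → A
  i= 7: V-U =  1 → B
  i= 8: R-C = 15 → P
  i= 9: I-I =  0 → A
  i=10: Y-X =  1 → B
  shifts repeat with period 3: ABP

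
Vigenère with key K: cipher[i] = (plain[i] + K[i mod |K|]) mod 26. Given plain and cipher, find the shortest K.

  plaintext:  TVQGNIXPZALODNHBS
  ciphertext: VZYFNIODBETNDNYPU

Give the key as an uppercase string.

  i= 0: V-T =  2 → C
  i= 1: Z-V =  4 → E
  i= 2: Y-Q =  8 → I
  i= 3: F-G = 25 → Z
  i= 4: N-N =  0 → A
  i= 5: I-I =  0 → A
  i= 6: O-X = 17 → R
  i= 7: D-P = 14 → O
  i= 8: B-Z =  2 → C
  i= 9: E-A =  4 → E
  i=10: T-L =  8 → I
  i=11: N-O = 25 → Z
  i=12: D-D =  0 → A
  i=13: N-N =  0 → A
  i=14: Y-H = 17 → R
  i=15: P-B = 14 → O
  i=16: U-S =  2 → C
  shifts repeat with period 8: CEIZAARO

CEIZAARO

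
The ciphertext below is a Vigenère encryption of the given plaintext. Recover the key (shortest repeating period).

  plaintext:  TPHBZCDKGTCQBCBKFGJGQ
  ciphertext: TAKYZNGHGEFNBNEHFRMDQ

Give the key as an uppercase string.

ALDX

  i= 0: T-T =  0 → A
  i= 1: A-P = 11 → L
  i= 2: K-H =  3 → D
  i= 3: Y-B = 23 → X
  i= 4: Z-Z =  0 → A
  i= 5: N-C = 11 → L
  i= 6: G-D =  3 → D
  i= 7: H-K = 23 → X
  i= 8: G-G =  0 → A
  i= 9: E-T = 11 → L
  i=10: F-C =  3 → D
  i=11: N-Q = 23 → X
  i=12: B-B =  0 → A
  i=13: N-C = 11 → L
  i=14: E-B =  3 → D
  i=15: H-K = 23 → X
  i=16: F-F =  0 → A
  i=17: R-G = 11 → L
  i=18: M-J =  3 → D
  i=19: D-G = 23 → X
  i=20: Q-Q =  0 → A
  shifts repeat with period 4: ALDX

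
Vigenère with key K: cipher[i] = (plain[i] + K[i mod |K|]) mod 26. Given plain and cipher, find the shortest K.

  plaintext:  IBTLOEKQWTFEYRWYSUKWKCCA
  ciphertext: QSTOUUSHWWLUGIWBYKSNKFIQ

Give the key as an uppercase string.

IRADGQ

  i= 0: Q-I =  8 → I
  i= 1: S-B = 17 → R
  i= 2: T-T =  0 → A
  i= 3: O-L =  3 → D
  i= 4: U-O =  6 → G
  i= 5: U-E = 16 → Q
  i= 6: S-K =  8 → I
  i= 7: H-Q = 17 → R
  i= 8: W-W =  0 → A
  i= 9: W-T =  3 → D
  i=10: L-F =  6 → G
  i=11: U-E = 16 → Q
  i=12: G-Y =  8 → I
  i=13: I-R = 17 → R
  i=14: W-W =  0 → A
  i=15: B-Y =  3 → D
  i=16: Y-S =  6 → G
  i=17: K-U = 16 → Q
  i=18: S-K =  8 → I
  i=19: N-W = 17 → R
  i=20: K-K =  0 → A
  i=21: F-C =  3 → D
  i=22: I-C =  6 → G
  i=23: Q-A = 16 → Q
  shifts repeat with period 6: IRADGQ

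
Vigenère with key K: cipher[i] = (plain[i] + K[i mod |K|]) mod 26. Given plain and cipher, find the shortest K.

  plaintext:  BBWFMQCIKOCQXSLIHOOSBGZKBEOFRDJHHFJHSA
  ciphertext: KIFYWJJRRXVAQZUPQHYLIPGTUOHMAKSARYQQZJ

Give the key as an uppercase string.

  i= 0: K-B =  9 → J
  i= 1: I-B =  7 → H
  i= 2: F-W =  9 → J
  i= 3: Y-F = 19 → T
  i= 4: W-M = 10 → K
  i= 5: J-Q = 19 → T
  i= 6: J-C =  7 → H
  i= 7: R-I =  9 → J
  i= 8: R-K =  7 → H
  i= 9: X-O =  9 → J
  i=10: V-C = 19 → T
  i=11: A-Q = 10 → K
  i=12: Q-X = 19 → T
  i=13: Z-S =  7 → H
  i=14: U-L =  9 → J
  i=15: P-I =  7 → H
  i=16: Q-H =  9 → J
  i=17: H-O = 19 → T
  i=18: Y-O = 10 → K
  i=19: L-S = 19 → T
  i=20: I-B =  7 → H
  i=21: P-G =  9 → J
  i=22: G-Z =  7 → H
  i=23: T-K =  9 → J
  i=24: U-B = 19 → T
  i=25: O-E = 10 → K
  i=26: H-O = 19 → T
  i=27: M-F =  7 → H
  i=28: A-R =  9 → J
  i=29: K-D =  7 → H
  i=30: S-J =  9 → J
  i=31: A-H = 19 → T
  i=32: R-H = 10 → K
  i=33: Y-F = 19 → T
  i=34: Q-J =  7 → H
  i=35: Q-H =  9 → J
  i=36: Z-S =  7 → H
  i=37: J-A =  9 → J
  shifts repeat with period 7: JHJTKTH

JHJTKTH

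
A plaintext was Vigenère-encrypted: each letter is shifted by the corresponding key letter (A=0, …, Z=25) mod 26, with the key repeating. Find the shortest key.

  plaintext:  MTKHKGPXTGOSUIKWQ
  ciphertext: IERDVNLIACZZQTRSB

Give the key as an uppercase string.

  i= 0: I-M = 22 → W
  i= 1: E-T = 11 → L
  i= 2: R-K =  7 → H
  i= 3: D-H = 22 → W
  i= 4: V-K = 11 → L
  i= 5: N-G =  7 → H
  i= 6: L-P = 22 → W
  i= 7: I-X = 11 → L
  i= 8: A-T =  7 → H
  i= 9: C-G = 22 → W
  i=10: Z-O = 11 → L
  i=11: Z-S =  7 → H
  i=12: Q-U = 22 → W
  i=13: T-I = 11 → L
  i=14: R-K =  7 → H
  i=15: S-W = 22 → W
  i=16: B-Q = 11 → L
  shifts repeat with period 3: WLH

WLH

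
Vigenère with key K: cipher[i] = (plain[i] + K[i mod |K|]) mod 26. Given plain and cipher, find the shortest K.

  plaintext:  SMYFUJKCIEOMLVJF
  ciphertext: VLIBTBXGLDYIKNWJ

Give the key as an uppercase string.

  i= 0: V-S =  3 → D
  i= 1: L-M = 25 → Z
  i= 2: I-Y = 10 → K
  i= 3: B-F = 22 → W
  i= 4: T-U = 25 → Z
  i= 5: B-J = 18 → S
  i= 6: X-K = 13 → N
  i= 7: G-C =  4 → E
  i= 8: L-I =  3 → D
  i= 9: D-E = 25 → Z
  i=10: Y-O = 10 → K
  i=11: I-M = 22 → W
  i=12: K-L = 25 → Z
  i=13: N-V = 18 → S
  i=14: W-J = 13 → N
  i=15: J-F =  4 → E
  shifts repeat with period 8: DZKWZSNE

DZKWZSNE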